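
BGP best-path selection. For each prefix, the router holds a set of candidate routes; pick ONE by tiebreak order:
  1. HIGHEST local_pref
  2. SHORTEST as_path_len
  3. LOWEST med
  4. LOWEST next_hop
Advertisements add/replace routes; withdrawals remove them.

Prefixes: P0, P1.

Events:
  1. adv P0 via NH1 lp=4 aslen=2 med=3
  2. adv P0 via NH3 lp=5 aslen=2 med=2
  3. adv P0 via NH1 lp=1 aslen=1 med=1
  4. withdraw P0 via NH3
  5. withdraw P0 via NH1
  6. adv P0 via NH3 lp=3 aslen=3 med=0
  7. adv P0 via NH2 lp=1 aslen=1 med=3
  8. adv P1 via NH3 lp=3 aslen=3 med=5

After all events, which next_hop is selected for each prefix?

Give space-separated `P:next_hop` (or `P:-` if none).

Op 1: best P0=NH1 P1=-
Op 2: best P0=NH3 P1=-
Op 3: best P0=NH3 P1=-
Op 4: best P0=NH1 P1=-
Op 5: best P0=- P1=-
Op 6: best P0=NH3 P1=-
Op 7: best P0=NH3 P1=-
Op 8: best P0=NH3 P1=NH3

Answer: P0:NH3 P1:NH3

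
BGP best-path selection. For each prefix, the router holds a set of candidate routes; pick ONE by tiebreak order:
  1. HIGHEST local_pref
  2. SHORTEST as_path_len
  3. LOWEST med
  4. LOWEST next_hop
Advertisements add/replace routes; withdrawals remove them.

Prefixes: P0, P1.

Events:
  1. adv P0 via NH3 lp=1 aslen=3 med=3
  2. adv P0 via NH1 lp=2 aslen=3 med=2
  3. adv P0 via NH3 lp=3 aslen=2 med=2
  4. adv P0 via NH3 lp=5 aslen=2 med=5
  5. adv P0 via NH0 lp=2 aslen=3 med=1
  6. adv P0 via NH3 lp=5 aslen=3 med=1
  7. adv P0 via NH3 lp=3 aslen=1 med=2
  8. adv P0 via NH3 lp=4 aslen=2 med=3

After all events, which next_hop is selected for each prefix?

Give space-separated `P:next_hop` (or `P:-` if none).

Op 1: best P0=NH3 P1=-
Op 2: best P0=NH1 P1=-
Op 3: best P0=NH3 P1=-
Op 4: best P0=NH3 P1=-
Op 5: best P0=NH3 P1=-
Op 6: best P0=NH3 P1=-
Op 7: best P0=NH3 P1=-
Op 8: best P0=NH3 P1=-

Answer: P0:NH3 P1:-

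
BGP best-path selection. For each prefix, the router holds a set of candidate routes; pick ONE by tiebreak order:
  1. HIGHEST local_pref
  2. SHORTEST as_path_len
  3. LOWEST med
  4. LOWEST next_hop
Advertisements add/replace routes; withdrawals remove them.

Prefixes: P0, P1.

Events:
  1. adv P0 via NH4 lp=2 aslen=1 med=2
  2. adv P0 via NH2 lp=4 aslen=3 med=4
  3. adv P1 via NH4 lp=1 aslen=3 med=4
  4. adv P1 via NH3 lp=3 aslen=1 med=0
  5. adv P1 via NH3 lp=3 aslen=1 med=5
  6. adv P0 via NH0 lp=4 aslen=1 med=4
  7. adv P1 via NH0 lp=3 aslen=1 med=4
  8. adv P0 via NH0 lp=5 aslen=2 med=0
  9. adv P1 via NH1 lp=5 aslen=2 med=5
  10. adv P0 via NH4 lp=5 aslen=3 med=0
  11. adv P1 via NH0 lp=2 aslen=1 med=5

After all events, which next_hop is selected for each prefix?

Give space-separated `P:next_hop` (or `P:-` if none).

Answer: P0:NH0 P1:NH1

Derivation:
Op 1: best P0=NH4 P1=-
Op 2: best P0=NH2 P1=-
Op 3: best P0=NH2 P1=NH4
Op 4: best P0=NH2 P1=NH3
Op 5: best P0=NH2 P1=NH3
Op 6: best P0=NH0 P1=NH3
Op 7: best P0=NH0 P1=NH0
Op 8: best P0=NH0 P1=NH0
Op 9: best P0=NH0 P1=NH1
Op 10: best P0=NH0 P1=NH1
Op 11: best P0=NH0 P1=NH1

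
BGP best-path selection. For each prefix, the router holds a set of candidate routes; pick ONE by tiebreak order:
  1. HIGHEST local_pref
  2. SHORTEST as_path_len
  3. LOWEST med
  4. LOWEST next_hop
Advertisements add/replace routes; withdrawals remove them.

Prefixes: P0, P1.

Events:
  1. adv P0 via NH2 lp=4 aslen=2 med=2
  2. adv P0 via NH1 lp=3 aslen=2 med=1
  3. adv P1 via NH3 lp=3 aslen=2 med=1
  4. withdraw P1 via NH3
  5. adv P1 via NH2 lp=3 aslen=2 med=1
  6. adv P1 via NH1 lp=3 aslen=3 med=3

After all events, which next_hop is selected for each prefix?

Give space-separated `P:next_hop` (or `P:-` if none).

Answer: P0:NH2 P1:NH2

Derivation:
Op 1: best P0=NH2 P1=-
Op 2: best P0=NH2 P1=-
Op 3: best P0=NH2 P1=NH3
Op 4: best P0=NH2 P1=-
Op 5: best P0=NH2 P1=NH2
Op 6: best P0=NH2 P1=NH2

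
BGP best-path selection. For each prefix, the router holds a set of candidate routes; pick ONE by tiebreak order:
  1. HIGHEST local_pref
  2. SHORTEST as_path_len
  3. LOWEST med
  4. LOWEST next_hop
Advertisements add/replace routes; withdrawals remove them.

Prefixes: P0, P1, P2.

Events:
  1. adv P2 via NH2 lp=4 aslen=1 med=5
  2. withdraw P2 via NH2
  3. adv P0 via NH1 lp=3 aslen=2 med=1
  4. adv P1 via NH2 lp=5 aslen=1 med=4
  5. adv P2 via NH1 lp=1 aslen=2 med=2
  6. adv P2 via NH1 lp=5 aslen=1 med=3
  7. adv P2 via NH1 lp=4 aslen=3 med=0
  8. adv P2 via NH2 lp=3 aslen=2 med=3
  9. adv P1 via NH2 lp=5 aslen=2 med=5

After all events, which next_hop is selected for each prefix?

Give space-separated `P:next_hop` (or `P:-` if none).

Op 1: best P0=- P1=- P2=NH2
Op 2: best P0=- P1=- P2=-
Op 3: best P0=NH1 P1=- P2=-
Op 4: best P0=NH1 P1=NH2 P2=-
Op 5: best P0=NH1 P1=NH2 P2=NH1
Op 6: best P0=NH1 P1=NH2 P2=NH1
Op 7: best P0=NH1 P1=NH2 P2=NH1
Op 8: best P0=NH1 P1=NH2 P2=NH1
Op 9: best P0=NH1 P1=NH2 P2=NH1

Answer: P0:NH1 P1:NH2 P2:NH1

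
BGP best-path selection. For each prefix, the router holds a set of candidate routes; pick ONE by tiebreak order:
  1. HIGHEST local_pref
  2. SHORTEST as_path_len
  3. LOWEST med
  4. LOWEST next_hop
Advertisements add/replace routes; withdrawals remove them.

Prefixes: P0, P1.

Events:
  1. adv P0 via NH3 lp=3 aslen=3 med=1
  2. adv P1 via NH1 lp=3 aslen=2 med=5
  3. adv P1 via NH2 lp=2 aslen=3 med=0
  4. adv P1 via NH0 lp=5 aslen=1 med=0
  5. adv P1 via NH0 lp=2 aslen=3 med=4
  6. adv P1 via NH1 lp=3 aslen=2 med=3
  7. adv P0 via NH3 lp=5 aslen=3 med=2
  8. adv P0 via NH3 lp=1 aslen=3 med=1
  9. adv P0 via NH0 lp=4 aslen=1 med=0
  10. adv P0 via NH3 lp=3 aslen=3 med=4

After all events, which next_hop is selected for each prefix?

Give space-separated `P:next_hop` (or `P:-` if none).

Answer: P0:NH0 P1:NH1

Derivation:
Op 1: best P0=NH3 P1=-
Op 2: best P0=NH3 P1=NH1
Op 3: best P0=NH3 P1=NH1
Op 4: best P0=NH3 P1=NH0
Op 5: best P0=NH3 P1=NH1
Op 6: best P0=NH3 P1=NH1
Op 7: best P0=NH3 P1=NH1
Op 8: best P0=NH3 P1=NH1
Op 9: best P0=NH0 P1=NH1
Op 10: best P0=NH0 P1=NH1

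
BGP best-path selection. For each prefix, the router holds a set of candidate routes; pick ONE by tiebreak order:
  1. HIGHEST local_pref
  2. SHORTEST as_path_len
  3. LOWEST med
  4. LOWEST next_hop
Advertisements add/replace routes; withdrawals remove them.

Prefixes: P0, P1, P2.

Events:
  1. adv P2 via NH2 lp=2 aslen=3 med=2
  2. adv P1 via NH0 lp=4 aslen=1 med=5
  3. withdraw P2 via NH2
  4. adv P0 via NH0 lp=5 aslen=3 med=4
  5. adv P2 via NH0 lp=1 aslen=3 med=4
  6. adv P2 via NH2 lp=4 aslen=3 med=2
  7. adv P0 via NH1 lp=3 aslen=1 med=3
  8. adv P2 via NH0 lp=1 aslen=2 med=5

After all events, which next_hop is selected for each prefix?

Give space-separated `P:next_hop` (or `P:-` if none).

Answer: P0:NH0 P1:NH0 P2:NH2

Derivation:
Op 1: best P0=- P1=- P2=NH2
Op 2: best P0=- P1=NH0 P2=NH2
Op 3: best P0=- P1=NH0 P2=-
Op 4: best P0=NH0 P1=NH0 P2=-
Op 5: best P0=NH0 P1=NH0 P2=NH0
Op 6: best P0=NH0 P1=NH0 P2=NH2
Op 7: best P0=NH0 P1=NH0 P2=NH2
Op 8: best P0=NH0 P1=NH0 P2=NH2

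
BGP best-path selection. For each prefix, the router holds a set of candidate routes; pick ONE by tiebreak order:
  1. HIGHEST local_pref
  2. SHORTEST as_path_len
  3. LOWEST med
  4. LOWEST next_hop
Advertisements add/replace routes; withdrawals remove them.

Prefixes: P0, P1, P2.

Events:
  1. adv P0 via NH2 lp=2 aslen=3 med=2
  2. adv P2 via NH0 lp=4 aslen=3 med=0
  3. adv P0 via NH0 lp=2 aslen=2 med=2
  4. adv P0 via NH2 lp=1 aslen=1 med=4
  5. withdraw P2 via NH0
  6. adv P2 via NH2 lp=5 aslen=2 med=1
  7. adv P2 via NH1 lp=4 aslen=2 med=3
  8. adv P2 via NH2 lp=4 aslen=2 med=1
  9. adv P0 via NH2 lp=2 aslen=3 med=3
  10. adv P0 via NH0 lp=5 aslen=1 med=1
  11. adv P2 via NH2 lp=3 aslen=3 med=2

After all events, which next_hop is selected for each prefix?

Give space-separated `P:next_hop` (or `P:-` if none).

Op 1: best P0=NH2 P1=- P2=-
Op 2: best P0=NH2 P1=- P2=NH0
Op 3: best P0=NH0 P1=- P2=NH0
Op 4: best P0=NH0 P1=- P2=NH0
Op 5: best P0=NH0 P1=- P2=-
Op 6: best P0=NH0 P1=- P2=NH2
Op 7: best P0=NH0 P1=- P2=NH2
Op 8: best P0=NH0 P1=- P2=NH2
Op 9: best P0=NH0 P1=- P2=NH2
Op 10: best P0=NH0 P1=- P2=NH2
Op 11: best P0=NH0 P1=- P2=NH1

Answer: P0:NH0 P1:- P2:NH1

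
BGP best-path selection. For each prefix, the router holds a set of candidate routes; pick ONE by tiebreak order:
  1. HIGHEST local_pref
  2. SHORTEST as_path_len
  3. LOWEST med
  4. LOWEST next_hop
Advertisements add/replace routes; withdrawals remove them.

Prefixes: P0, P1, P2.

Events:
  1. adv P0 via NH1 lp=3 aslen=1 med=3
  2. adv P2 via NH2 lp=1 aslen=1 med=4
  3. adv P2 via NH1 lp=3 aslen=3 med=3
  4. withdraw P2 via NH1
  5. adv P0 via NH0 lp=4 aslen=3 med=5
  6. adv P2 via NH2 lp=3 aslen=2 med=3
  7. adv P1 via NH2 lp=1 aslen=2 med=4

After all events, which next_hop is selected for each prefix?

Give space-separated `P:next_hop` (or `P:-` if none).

Answer: P0:NH0 P1:NH2 P2:NH2

Derivation:
Op 1: best P0=NH1 P1=- P2=-
Op 2: best P0=NH1 P1=- P2=NH2
Op 3: best P0=NH1 P1=- P2=NH1
Op 4: best P0=NH1 P1=- P2=NH2
Op 5: best P0=NH0 P1=- P2=NH2
Op 6: best P0=NH0 P1=- P2=NH2
Op 7: best P0=NH0 P1=NH2 P2=NH2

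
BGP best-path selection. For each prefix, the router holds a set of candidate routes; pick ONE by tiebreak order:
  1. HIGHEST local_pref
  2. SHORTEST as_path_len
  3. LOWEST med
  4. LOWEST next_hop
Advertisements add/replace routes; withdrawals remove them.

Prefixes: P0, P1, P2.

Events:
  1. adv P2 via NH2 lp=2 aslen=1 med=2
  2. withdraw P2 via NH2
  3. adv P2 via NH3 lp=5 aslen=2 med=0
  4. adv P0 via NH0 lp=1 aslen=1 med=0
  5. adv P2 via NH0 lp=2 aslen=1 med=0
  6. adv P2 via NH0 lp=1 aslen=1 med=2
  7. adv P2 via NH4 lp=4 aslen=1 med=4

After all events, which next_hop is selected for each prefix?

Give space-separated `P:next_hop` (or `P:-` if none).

Op 1: best P0=- P1=- P2=NH2
Op 2: best P0=- P1=- P2=-
Op 3: best P0=- P1=- P2=NH3
Op 4: best P0=NH0 P1=- P2=NH3
Op 5: best P0=NH0 P1=- P2=NH3
Op 6: best P0=NH0 P1=- P2=NH3
Op 7: best P0=NH0 P1=- P2=NH3

Answer: P0:NH0 P1:- P2:NH3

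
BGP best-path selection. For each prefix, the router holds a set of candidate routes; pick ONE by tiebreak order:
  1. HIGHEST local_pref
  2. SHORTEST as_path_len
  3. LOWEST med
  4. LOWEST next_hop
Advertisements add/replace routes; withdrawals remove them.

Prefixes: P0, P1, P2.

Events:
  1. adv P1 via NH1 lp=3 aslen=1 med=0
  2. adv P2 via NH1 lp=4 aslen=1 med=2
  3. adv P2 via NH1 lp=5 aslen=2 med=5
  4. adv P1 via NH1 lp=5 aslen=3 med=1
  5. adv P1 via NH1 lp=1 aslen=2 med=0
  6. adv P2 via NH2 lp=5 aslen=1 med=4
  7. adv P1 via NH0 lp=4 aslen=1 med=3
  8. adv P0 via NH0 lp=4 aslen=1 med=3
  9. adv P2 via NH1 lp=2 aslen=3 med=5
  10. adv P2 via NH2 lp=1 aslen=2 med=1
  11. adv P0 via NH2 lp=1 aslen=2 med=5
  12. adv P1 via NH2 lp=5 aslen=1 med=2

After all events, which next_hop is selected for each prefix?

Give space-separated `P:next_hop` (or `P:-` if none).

Answer: P0:NH0 P1:NH2 P2:NH1

Derivation:
Op 1: best P0=- P1=NH1 P2=-
Op 2: best P0=- P1=NH1 P2=NH1
Op 3: best P0=- P1=NH1 P2=NH1
Op 4: best P0=- P1=NH1 P2=NH1
Op 5: best P0=- P1=NH1 P2=NH1
Op 6: best P0=- P1=NH1 P2=NH2
Op 7: best P0=- P1=NH0 P2=NH2
Op 8: best P0=NH0 P1=NH0 P2=NH2
Op 9: best P0=NH0 P1=NH0 P2=NH2
Op 10: best P0=NH0 P1=NH0 P2=NH1
Op 11: best P0=NH0 P1=NH0 P2=NH1
Op 12: best P0=NH0 P1=NH2 P2=NH1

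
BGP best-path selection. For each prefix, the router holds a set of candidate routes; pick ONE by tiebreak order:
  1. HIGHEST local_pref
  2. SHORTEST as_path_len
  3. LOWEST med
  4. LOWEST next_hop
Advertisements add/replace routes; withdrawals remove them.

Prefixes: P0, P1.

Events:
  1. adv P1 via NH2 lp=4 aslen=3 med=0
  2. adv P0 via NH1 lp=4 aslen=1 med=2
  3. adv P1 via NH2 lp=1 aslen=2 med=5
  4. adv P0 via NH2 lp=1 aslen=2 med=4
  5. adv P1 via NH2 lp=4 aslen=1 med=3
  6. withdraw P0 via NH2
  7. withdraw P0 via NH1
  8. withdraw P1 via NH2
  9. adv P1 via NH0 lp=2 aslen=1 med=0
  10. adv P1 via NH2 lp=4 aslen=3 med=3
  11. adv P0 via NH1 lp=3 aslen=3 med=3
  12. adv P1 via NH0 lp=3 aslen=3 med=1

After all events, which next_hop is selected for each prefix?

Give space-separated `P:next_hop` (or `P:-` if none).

Answer: P0:NH1 P1:NH2

Derivation:
Op 1: best P0=- P1=NH2
Op 2: best P0=NH1 P1=NH2
Op 3: best P0=NH1 P1=NH2
Op 4: best P0=NH1 P1=NH2
Op 5: best P0=NH1 P1=NH2
Op 6: best P0=NH1 P1=NH2
Op 7: best P0=- P1=NH2
Op 8: best P0=- P1=-
Op 9: best P0=- P1=NH0
Op 10: best P0=- P1=NH2
Op 11: best P0=NH1 P1=NH2
Op 12: best P0=NH1 P1=NH2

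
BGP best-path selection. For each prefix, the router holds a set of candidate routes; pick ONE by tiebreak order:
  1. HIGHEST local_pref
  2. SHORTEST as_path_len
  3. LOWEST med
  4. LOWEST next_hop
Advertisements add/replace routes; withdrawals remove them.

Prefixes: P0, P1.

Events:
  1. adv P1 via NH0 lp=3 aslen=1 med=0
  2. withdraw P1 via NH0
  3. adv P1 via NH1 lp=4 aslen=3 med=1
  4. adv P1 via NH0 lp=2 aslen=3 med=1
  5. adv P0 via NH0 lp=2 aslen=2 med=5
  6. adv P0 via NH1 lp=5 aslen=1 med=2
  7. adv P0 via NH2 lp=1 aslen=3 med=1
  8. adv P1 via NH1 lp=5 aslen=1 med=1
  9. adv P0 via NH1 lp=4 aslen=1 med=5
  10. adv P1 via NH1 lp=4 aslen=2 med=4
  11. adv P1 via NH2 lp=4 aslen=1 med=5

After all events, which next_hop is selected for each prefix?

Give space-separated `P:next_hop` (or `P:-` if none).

Answer: P0:NH1 P1:NH2

Derivation:
Op 1: best P0=- P1=NH0
Op 2: best P0=- P1=-
Op 3: best P0=- P1=NH1
Op 4: best P0=- P1=NH1
Op 5: best P0=NH0 P1=NH1
Op 6: best P0=NH1 P1=NH1
Op 7: best P0=NH1 P1=NH1
Op 8: best P0=NH1 P1=NH1
Op 9: best P0=NH1 P1=NH1
Op 10: best P0=NH1 P1=NH1
Op 11: best P0=NH1 P1=NH2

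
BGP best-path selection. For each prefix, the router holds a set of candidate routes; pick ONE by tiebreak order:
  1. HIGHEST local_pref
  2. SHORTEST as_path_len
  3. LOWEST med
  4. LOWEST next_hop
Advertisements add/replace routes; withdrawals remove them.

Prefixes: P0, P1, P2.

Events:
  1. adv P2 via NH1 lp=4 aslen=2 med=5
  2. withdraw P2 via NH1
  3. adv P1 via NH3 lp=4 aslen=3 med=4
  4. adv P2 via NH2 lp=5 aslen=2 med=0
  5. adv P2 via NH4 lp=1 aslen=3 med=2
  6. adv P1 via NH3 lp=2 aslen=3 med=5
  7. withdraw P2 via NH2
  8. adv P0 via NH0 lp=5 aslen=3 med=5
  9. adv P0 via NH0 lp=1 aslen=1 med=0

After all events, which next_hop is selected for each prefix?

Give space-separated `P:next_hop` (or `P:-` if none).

Op 1: best P0=- P1=- P2=NH1
Op 2: best P0=- P1=- P2=-
Op 3: best P0=- P1=NH3 P2=-
Op 4: best P0=- P1=NH3 P2=NH2
Op 5: best P0=- P1=NH3 P2=NH2
Op 6: best P0=- P1=NH3 P2=NH2
Op 7: best P0=- P1=NH3 P2=NH4
Op 8: best P0=NH0 P1=NH3 P2=NH4
Op 9: best P0=NH0 P1=NH3 P2=NH4

Answer: P0:NH0 P1:NH3 P2:NH4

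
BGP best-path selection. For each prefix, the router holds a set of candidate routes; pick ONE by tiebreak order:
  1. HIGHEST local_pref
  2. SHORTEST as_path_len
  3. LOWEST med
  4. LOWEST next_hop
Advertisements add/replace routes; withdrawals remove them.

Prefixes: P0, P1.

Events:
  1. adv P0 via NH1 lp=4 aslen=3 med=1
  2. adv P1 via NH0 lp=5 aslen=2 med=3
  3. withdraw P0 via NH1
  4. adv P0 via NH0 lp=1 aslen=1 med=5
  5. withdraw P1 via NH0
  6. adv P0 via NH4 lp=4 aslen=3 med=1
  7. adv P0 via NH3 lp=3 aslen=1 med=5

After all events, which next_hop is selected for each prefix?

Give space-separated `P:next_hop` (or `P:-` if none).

Op 1: best P0=NH1 P1=-
Op 2: best P0=NH1 P1=NH0
Op 3: best P0=- P1=NH0
Op 4: best P0=NH0 P1=NH0
Op 5: best P0=NH0 P1=-
Op 6: best P0=NH4 P1=-
Op 7: best P0=NH4 P1=-

Answer: P0:NH4 P1:-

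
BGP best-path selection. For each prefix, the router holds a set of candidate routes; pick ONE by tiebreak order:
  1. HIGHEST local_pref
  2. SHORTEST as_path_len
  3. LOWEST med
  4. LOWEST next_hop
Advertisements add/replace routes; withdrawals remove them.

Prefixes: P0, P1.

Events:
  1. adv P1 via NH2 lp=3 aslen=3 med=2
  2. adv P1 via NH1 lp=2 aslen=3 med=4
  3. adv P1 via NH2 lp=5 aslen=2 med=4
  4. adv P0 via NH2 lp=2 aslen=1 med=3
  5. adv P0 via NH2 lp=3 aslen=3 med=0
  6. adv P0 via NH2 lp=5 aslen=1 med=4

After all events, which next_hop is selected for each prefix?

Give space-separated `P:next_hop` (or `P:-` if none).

Op 1: best P0=- P1=NH2
Op 2: best P0=- P1=NH2
Op 3: best P0=- P1=NH2
Op 4: best P0=NH2 P1=NH2
Op 5: best P0=NH2 P1=NH2
Op 6: best P0=NH2 P1=NH2

Answer: P0:NH2 P1:NH2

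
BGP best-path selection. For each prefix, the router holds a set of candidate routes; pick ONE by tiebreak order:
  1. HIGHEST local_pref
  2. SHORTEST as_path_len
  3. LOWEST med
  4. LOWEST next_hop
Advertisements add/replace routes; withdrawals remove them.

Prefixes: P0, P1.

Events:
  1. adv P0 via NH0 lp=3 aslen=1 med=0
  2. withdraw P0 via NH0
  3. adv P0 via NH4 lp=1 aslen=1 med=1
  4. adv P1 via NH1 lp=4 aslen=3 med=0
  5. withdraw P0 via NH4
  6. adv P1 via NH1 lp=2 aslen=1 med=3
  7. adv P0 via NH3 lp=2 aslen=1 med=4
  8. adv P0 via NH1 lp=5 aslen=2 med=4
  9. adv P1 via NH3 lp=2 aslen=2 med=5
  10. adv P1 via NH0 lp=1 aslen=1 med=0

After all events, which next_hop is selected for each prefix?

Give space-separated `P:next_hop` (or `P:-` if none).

Op 1: best P0=NH0 P1=-
Op 2: best P0=- P1=-
Op 3: best P0=NH4 P1=-
Op 4: best P0=NH4 P1=NH1
Op 5: best P0=- P1=NH1
Op 6: best P0=- P1=NH1
Op 7: best P0=NH3 P1=NH1
Op 8: best P0=NH1 P1=NH1
Op 9: best P0=NH1 P1=NH1
Op 10: best P0=NH1 P1=NH1

Answer: P0:NH1 P1:NH1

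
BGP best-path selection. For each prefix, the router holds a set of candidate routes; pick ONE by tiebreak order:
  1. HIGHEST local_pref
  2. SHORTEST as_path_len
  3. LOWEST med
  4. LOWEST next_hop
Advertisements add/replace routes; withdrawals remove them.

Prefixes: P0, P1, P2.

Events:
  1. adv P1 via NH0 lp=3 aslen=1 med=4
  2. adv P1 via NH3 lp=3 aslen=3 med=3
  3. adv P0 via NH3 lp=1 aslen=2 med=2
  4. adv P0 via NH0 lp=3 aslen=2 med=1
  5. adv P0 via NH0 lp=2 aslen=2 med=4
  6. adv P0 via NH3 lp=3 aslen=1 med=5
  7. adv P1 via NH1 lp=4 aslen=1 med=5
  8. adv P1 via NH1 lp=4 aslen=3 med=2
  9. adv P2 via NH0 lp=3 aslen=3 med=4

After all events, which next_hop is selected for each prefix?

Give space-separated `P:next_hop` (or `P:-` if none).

Answer: P0:NH3 P1:NH1 P2:NH0

Derivation:
Op 1: best P0=- P1=NH0 P2=-
Op 2: best P0=- P1=NH0 P2=-
Op 3: best P0=NH3 P1=NH0 P2=-
Op 4: best P0=NH0 P1=NH0 P2=-
Op 5: best P0=NH0 P1=NH0 P2=-
Op 6: best P0=NH3 P1=NH0 P2=-
Op 7: best P0=NH3 P1=NH1 P2=-
Op 8: best P0=NH3 P1=NH1 P2=-
Op 9: best P0=NH3 P1=NH1 P2=NH0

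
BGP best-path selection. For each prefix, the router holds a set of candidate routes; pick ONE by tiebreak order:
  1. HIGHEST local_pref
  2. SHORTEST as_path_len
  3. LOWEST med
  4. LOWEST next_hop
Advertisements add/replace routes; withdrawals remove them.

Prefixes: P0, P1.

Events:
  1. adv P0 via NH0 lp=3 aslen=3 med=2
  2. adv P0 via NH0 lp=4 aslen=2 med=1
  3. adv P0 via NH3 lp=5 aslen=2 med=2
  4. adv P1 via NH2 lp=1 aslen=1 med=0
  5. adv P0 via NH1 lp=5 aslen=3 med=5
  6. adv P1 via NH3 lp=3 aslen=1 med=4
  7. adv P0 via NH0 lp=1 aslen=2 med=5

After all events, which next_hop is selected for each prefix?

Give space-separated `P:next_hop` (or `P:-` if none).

Answer: P0:NH3 P1:NH3

Derivation:
Op 1: best P0=NH0 P1=-
Op 2: best P0=NH0 P1=-
Op 3: best P0=NH3 P1=-
Op 4: best P0=NH3 P1=NH2
Op 5: best P0=NH3 P1=NH2
Op 6: best P0=NH3 P1=NH3
Op 7: best P0=NH3 P1=NH3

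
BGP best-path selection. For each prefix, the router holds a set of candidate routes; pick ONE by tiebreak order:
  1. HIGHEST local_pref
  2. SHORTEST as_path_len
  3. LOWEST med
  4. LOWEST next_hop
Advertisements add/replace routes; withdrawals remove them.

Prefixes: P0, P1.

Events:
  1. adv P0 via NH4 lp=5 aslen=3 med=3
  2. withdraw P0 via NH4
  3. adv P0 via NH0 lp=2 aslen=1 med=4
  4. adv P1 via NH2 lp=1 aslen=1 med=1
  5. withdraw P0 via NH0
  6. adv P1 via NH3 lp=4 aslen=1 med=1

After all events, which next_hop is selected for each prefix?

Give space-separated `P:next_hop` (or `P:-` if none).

Answer: P0:- P1:NH3

Derivation:
Op 1: best P0=NH4 P1=-
Op 2: best P0=- P1=-
Op 3: best P0=NH0 P1=-
Op 4: best P0=NH0 P1=NH2
Op 5: best P0=- P1=NH2
Op 6: best P0=- P1=NH3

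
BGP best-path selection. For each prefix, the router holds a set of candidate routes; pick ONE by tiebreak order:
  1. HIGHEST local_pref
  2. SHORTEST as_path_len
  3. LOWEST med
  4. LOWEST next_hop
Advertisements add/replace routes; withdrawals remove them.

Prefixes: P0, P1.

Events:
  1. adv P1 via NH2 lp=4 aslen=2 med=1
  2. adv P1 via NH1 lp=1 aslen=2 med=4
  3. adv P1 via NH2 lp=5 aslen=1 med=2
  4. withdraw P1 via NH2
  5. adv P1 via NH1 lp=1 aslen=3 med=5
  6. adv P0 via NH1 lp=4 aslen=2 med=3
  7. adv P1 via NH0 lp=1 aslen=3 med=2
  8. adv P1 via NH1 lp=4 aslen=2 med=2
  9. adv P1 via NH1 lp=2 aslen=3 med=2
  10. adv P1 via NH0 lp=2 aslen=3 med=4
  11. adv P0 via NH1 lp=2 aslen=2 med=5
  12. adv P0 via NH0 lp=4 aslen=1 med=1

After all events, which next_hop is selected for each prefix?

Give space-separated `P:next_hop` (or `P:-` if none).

Answer: P0:NH0 P1:NH1

Derivation:
Op 1: best P0=- P1=NH2
Op 2: best P0=- P1=NH2
Op 3: best P0=- P1=NH2
Op 4: best P0=- P1=NH1
Op 5: best P0=- P1=NH1
Op 6: best P0=NH1 P1=NH1
Op 7: best P0=NH1 P1=NH0
Op 8: best P0=NH1 P1=NH1
Op 9: best P0=NH1 P1=NH1
Op 10: best P0=NH1 P1=NH1
Op 11: best P0=NH1 P1=NH1
Op 12: best P0=NH0 P1=NH1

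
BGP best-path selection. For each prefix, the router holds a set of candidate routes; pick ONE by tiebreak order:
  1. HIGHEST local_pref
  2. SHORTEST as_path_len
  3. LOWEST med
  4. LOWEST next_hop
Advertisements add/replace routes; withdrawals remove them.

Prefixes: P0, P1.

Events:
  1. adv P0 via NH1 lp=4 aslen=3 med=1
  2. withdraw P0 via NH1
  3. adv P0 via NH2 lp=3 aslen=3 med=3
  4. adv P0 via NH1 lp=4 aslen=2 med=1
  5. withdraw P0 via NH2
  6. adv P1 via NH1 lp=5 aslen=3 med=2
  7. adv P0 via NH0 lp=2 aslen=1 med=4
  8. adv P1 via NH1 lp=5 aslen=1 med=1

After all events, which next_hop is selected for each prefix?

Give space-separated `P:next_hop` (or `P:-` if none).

Answer: P0:NH1 P1:NH1

Derivation:
Op 1: best P0=NH1 P1=-
Op 2: best P0=- P1=-
Op 3: best P0=NH2 P1=-
Op 4: best P0=NH1 P1=-
Op 5: best P0=NH1 P1=-
Op 6: best P0=NH1 P1=NH1
Op 7: best P0=NH1 P1=NH1
Op 8: best P0=NH1 P1=NH1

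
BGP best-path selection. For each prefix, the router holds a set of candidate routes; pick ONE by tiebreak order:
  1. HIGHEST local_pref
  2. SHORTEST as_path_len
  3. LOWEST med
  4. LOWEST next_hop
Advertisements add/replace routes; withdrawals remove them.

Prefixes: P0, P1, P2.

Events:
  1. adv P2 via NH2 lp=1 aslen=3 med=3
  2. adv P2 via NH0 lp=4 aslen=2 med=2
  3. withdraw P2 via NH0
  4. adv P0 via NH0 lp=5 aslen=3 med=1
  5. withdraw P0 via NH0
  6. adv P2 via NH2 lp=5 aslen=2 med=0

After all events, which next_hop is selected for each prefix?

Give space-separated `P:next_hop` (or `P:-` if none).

Op 1: best P0=- P1=- P2=NH2
Op 2: best P0=- P1=- P2=NH0
Op 3: best P0=- P1=- P2=NH2
Op 4: best P0=NH0 P1=- P2=NH2
Op 5: best P0=- P1=- P2=NH2
Op 6: best P0=- P1=- P2=NH2

Answer: P0:- P1:- P2:NH2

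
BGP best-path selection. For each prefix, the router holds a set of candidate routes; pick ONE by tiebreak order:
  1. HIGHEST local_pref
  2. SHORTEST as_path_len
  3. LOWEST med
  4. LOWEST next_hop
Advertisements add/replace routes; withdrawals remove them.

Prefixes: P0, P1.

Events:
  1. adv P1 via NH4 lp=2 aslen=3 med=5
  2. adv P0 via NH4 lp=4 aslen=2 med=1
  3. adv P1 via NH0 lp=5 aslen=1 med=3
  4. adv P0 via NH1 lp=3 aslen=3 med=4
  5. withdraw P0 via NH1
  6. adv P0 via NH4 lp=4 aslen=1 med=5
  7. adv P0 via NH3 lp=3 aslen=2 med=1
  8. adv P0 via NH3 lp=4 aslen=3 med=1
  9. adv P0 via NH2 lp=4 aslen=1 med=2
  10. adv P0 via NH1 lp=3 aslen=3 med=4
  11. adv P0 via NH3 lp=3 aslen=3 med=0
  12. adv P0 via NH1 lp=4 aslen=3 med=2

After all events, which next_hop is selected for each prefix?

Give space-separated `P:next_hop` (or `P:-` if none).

Answer: P0:NH2 P1:NH0

Derivation:
Op 1: best P0=- P1=NH4
Op 2: best P0=NH4 P1=NH4
Op 3: best P0=NH4 P1=NH0
Op 4: best P0=NH4 P1=NH0
Op 5: best P0=NH4 P1=NH0
Op 6: best P0=NH4 P1=NH0
Op 7: best P0=NH4 P1=NH0
Op 8: best P0=NH4 P1=NH0
Op 9: best P0=NH2 P1=NH0
Op 10: best P0=NH2 P1=NH0
Op 11: best P0=NH2 P1=NH0
Op 12: best P0=NH2 P1=NH0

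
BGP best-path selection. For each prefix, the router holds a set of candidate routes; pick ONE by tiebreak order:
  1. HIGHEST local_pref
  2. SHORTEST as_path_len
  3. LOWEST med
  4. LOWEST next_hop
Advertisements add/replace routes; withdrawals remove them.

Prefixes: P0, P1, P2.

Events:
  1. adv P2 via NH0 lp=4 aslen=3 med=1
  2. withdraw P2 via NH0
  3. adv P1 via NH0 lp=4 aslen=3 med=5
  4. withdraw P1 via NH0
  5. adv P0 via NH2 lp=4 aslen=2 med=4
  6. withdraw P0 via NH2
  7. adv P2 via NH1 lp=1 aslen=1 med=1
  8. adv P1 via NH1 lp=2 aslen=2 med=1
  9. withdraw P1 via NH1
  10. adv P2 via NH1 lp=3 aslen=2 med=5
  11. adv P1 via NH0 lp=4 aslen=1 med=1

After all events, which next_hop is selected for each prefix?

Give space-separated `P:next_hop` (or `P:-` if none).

Answer: P0:- P1:NH0 P2:NH1

Derivation:
Op 1: best P0=- P1=- P2=NH0
Op 2: best P0=- P1=- P2=-
Op 3: best P0=- P1=NH0 P2=-
Op 4: best P0=- P1=- P2=-
Op 5: best P0=NH2 P1=- P2=-
Op 6: best P0=- P1=- P2=-
Op 7: best P0=- P1=- P2=NH1
Op 8: best P0=- P1=NH1 P2=NH1
Op 9: best P0=- P1=- P2=NH1
Op 10: best P0=- P1=- P2=NH1
Op 11: best P0=- P1=NH0 P2=NH1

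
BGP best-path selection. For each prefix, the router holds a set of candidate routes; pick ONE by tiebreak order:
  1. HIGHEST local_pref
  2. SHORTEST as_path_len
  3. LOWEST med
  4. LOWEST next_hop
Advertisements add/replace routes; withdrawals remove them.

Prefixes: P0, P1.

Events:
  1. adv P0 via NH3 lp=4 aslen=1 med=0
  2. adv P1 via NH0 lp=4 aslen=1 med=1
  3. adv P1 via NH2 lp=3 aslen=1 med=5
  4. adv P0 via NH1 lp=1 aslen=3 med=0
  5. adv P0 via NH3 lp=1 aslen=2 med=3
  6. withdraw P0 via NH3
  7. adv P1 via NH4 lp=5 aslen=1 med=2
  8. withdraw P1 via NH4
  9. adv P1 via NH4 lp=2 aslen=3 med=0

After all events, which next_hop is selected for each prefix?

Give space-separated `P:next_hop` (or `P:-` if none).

Answer: P0:NH1 P1:NH0

Derivation:
Op 1: best P0=NH3 P1=-
Op 2: best P0=NH3 P1=NH0
Op 3: best P0=NH3 P1=NH0
Op 4: best P0=NH3 P1=NH0
Op 5: best P0=NH3 P1=NH0
Op 6: best P0=NH1 P1=NH0
Op 7: best P0=NH1 P1=NH4
Op 8: best P0=NH1 P1=NH0
Op 9: best P0=NH1 P1=NH0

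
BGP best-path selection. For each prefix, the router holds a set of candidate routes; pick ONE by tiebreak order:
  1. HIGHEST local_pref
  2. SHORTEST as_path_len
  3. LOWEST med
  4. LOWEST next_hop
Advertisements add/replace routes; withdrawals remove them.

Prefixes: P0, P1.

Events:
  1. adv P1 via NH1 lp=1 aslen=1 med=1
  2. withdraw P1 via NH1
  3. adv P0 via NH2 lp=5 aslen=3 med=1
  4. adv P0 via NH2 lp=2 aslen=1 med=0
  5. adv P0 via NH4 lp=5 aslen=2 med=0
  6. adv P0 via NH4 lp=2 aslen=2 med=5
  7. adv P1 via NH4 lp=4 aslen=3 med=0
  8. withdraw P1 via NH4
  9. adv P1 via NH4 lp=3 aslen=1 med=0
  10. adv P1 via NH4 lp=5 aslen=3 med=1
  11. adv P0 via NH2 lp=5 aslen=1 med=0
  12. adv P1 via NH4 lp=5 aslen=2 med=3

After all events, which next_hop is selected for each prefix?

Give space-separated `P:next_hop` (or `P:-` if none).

Op 1: best P0=- P1=NH1
Op 2: best P0=- P1=-
Op 3: best P0=NH2 P1=-
Op 4: best P0=NH2 P1=-
Op 5: best P0=NH4 P1=-
Op 6: best P0=NH2 P1=-
Op 7: best P0=NH2 P1=NH4
Op 8: best P0=NH2 P1=-
Op 9: best P0=NH2 P1=NH4
Op 10: best P0=NH2 P1=NH4
Op 11: best P0=NH2 P1=NH4
Op 12: best P0=NH2 P1=NH4

Answer: P0:NH2 P1:NH4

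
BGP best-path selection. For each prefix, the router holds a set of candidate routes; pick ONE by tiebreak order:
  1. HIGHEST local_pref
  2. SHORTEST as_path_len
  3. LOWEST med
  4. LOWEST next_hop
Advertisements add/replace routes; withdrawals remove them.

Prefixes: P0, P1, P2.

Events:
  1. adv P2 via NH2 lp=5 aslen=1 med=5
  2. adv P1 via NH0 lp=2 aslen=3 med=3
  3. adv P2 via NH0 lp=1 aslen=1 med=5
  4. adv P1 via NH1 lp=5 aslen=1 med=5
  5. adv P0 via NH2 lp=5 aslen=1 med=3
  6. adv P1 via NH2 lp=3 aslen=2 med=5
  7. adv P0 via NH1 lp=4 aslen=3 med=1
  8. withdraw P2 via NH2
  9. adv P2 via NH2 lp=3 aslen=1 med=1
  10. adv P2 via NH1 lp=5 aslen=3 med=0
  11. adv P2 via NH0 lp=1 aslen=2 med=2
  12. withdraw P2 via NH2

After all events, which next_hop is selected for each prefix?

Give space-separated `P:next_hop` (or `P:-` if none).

Op 1: best P0=- P1=- P2=NH2
Op 2: best P0=- P1=NH0 P2=NH2
Op 3: best P0=- P1=NH0 P2=NH2
Op 4: best P0=- P1=NH1 P2=NH2
Op 5: best P0=NH2 P1=NH1 P2=NH2
Op 6: best P0=NH2 P1=NH1 P2=NH2
Op 7: best P0=NH2 P1=NH1 P2=NH2
Op 8: best P0=NH2 P1=NH1 P2=NH0
Op 9: best P0=NH2 P1=NH1 P2=NH2
Op 10: best P0=NH2 P1=NH1 P2=NH1
Op 11: best P0=NH2 P1=NH1 P2=NH1
Op 12: best P0=NH2 P1=NH1 P2=NH1

Answer: P0:NH2 P1:NH1 P2:NH1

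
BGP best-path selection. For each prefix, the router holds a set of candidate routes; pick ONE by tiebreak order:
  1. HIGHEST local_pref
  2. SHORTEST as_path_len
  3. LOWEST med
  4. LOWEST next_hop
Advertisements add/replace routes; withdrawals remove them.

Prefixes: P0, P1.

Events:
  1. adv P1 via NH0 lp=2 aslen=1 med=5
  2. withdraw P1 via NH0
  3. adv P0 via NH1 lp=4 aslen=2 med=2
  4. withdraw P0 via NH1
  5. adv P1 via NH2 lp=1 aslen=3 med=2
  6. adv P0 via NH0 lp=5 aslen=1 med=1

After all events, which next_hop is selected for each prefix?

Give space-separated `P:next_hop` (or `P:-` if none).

Answer: P0:NH0 P1:NH2

Derivation:
Op 1: best P0=- P1=NH0
Op 2: best P0=- P1=-
Op 3: best P0=NH1 P1=-
Op 4: best P0=- P1=-
Op 5: best P0=- P1=NH2
Op 6: best P0=NH0 P1=NH2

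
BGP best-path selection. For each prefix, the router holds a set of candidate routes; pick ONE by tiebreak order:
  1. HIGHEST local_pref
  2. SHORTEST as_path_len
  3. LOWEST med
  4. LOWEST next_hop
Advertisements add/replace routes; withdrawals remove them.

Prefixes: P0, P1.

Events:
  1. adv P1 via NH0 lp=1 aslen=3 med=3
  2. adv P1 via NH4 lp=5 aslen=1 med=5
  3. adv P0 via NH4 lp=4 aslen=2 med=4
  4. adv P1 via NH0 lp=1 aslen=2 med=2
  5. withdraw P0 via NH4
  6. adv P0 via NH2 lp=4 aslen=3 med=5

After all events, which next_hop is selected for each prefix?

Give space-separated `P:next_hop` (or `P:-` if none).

Op 1: best P0=- P1=NH0
Op 2: best P0=- P1=NH4
Op 3: best P0=NH4 P1=NH4
Op 4: best P0=NH4 P1=NH4
Op 5: best P0=- P1=NH4
Op 6: best P0=NH2 P1=NH4

Answer: P0:NH2 P1:NH4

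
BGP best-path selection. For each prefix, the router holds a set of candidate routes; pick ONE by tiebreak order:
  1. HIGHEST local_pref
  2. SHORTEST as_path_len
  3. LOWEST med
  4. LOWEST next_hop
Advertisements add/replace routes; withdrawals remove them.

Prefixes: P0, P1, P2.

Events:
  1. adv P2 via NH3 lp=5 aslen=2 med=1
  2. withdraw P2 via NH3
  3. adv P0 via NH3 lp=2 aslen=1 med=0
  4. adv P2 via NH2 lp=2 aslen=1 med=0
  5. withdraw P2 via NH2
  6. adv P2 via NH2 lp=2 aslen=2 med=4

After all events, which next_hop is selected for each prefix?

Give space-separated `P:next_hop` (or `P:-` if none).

Op 1: best P0=- P1=- P2=NH3
Op 2: best P0=- P1=- P2=-
Op 3: best P0=NH3 P1=- P2=-
Op 4: best P0=NH3 P1=- P2=NH2
Op 5: best P0=NH3 P1=- P2=-
Op 6: best P0=NH3 P1=- P2=NH2

Answer: P0:NH3 P1:- P2:NH2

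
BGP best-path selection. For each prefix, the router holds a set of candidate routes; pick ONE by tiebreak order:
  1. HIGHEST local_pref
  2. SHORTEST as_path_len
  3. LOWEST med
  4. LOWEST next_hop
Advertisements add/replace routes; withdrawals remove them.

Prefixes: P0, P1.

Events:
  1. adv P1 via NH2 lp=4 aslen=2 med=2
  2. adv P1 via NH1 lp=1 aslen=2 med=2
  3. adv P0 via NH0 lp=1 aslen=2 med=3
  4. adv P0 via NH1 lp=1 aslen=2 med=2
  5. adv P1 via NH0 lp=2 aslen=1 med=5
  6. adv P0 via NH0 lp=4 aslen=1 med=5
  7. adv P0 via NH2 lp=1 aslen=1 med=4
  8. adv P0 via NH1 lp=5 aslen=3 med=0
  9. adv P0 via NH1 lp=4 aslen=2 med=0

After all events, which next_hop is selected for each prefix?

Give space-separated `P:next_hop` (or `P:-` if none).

Op 1: best P0=- P1=NH2
Op 2: best P0=- P1=NH2
Op 3: best P0=NH0 P1=NH2
Op 4: best P0=NH1 P1=NH2
Op 5: best P0=NH1 P1=NH2
Op 6: best P0=NH0 P1=NH2
Op 7: best P0=NH0 P1=NH2
Op 8: best P0=NH1 P1=NH2
Op 9: best P0=NH0 P1=NH2

Answer: P0:NH0 P1:NH2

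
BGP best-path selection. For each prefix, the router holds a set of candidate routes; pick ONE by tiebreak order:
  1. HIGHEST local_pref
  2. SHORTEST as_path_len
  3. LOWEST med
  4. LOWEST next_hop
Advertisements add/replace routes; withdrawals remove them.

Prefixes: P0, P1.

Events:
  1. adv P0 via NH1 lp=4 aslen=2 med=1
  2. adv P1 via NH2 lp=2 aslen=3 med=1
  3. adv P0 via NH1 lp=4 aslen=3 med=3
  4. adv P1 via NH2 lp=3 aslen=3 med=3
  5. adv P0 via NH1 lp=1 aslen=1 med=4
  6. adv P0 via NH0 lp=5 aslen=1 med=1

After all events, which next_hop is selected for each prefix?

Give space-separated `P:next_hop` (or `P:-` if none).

Op 1: best P0=NH1 P1=-
Op 2: best P0=NH1 P1=NH2
Op 3: best P0=NH1 P1=NH2
Op 4: best P0=NH1 P1=NH2
Op 5: best P0=NH1 P1=NH2
Op 6: best P0=NH0 P1=NH2

Answer: P0:NH0 P1:NH2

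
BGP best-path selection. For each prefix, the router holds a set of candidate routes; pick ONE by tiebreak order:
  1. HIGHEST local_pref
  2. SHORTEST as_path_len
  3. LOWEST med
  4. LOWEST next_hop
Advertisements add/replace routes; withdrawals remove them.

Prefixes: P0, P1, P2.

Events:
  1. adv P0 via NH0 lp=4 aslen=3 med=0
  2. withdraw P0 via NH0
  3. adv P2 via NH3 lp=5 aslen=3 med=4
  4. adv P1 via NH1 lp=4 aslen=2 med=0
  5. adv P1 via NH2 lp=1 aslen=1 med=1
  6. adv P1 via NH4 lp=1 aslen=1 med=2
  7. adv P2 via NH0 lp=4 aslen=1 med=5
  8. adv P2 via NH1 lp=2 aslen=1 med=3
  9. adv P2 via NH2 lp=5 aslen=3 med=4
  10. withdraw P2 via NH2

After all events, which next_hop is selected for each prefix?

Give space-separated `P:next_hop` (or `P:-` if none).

Answer: P0:- P1:NH1 P2:NH3

Derivation:
Op 1: best P0=NH0 P1=- P2=-
Op 2: best P0=- P1=- P2=-
Op 3: best P0=- P1=- P2=NH3
Op 4: best P0=- P1=NH1 P2=NH3
Op 5: best P0=- P1=NH1 P2=NH3
Op 6: best P0=- P1=NH1 P2=NH3
Op 7: best P0=- P1=NH1 P2=NH3
Op 8: best P0=- P1=NH1 P2=NH3
Op 9: best P0=- P1=NH1 P2=NH2
Op 10: best P0=- P1=NH1 P2=NH3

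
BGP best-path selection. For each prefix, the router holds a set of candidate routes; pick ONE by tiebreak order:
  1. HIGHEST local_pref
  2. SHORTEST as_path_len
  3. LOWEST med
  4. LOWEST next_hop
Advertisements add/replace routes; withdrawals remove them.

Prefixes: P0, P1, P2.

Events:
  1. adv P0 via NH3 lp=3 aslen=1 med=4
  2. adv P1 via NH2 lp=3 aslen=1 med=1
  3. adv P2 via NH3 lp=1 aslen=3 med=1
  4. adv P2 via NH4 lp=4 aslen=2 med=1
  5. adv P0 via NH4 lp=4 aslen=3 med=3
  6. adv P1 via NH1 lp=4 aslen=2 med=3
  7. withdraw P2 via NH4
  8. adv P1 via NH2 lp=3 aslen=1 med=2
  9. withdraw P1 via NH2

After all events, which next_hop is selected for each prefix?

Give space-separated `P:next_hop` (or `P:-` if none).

Op 1: best P0=NH3 P1=- P2=-
Op 2: best P0=NH3 P1=NH2 P2=-
Op 3: best P0=NH3 P1=NH2 P2=NH3
Op 4: best P0=NH3 P1=NH2 P2=NH4
Op 5: best P0=NH4 P1=NH2 P2=NH4
Op 6: best P0=NH4 P1=NH1 P2=NH4
Op 7: best P0=NH4 P1=NH1 P2=NH3
Op 8: best P0=NH4 P1=NH1 P2=NH3
Op 9: best P0=NH4 P1=NH1 P2=NH3

Answer: P0:NH4 P1:NH1 P2:NH3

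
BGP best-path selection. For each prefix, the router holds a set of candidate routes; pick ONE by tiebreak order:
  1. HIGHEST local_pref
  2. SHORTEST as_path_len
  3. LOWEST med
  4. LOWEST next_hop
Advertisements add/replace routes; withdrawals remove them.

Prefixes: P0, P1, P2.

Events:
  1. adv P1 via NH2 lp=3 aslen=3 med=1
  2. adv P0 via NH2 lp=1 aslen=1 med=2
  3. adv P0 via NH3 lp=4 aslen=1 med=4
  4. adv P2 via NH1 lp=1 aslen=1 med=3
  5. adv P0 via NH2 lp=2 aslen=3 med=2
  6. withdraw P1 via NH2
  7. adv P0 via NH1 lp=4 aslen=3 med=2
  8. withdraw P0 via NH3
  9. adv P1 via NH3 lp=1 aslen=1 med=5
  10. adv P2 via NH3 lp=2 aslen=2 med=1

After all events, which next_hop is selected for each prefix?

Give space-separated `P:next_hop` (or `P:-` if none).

Op 1: best P0=- P1=NH2 P2=-
Op 2: best P0=NH2 P1=NH2 P2=-
Op 3: best P0=NH3 P1=NH2 P2=-
Op 4: best P0=NH3 P1=NH2 P2=NH1
Op 5: best P0=NH3 P1=NH2 P2=NH1
Op 6: best P0=NH3 P1=- P2=NH1
Op 7: best P0=NH3 P1=- P2=NH1
Op 8: best P0=NH1 P1=- P2=NH1
Op 9: best P0=NH1 P1=NH3 P2=NH1
Op 10: best P0=NH1 P1=NH3 P2=NH3

Answer: P0:NH1 P1:NH3 P2:NH3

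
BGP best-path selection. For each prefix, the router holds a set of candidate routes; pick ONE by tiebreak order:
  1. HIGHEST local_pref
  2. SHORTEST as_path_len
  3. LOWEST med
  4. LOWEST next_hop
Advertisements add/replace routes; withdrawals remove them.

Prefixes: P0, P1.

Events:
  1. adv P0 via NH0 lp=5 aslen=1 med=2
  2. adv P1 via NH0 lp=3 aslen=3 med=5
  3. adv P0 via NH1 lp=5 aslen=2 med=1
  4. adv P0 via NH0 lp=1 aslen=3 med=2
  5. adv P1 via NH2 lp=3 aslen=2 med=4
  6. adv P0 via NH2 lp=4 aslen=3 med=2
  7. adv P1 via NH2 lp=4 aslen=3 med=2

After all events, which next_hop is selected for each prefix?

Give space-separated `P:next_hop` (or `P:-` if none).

Answer: P0:NH1 P1:NH2

Derivation:
Op 1: best P0=NH0 P1=-
Op 2: best P0=NH0 P1=NH0
Op 3: best P0=NH0 P1=NH0
Op 4: best P0=NH1 P1=NH0
Op 5: best P0=NH1 P1=NH2
Op 6: best P0=NH1 P1=NH2
Op 7: best P0=NH1 P1=NH2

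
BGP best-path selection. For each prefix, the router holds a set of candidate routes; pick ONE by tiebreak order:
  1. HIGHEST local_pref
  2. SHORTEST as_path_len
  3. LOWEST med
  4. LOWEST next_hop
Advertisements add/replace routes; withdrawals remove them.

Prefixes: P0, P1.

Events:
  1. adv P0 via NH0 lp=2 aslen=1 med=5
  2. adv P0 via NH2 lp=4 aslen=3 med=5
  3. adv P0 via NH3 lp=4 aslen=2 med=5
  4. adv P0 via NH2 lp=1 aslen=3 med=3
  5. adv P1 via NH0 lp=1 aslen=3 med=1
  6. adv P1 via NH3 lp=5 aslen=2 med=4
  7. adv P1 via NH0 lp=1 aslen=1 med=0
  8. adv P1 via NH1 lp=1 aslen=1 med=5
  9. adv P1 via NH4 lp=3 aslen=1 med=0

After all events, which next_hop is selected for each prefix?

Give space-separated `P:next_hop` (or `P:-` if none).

Op 1: best P0=NH0 P1=-
Op 2: best P0=NH2 P1=-
Op 3: best P0=NH3 P1=-
Op 4: best P0=NH3 P1=-
Op 5: best P0=NH3 P1=NH0
Op 6: best P0=NH3 P1=NH3
Op 7: best P0=NH3 P1=NH3
Op 8: best P0=NH3 P1=NH3
Op 9: best P0=NH3 P1=NH3

Answer: P0:NH3 P1:NH3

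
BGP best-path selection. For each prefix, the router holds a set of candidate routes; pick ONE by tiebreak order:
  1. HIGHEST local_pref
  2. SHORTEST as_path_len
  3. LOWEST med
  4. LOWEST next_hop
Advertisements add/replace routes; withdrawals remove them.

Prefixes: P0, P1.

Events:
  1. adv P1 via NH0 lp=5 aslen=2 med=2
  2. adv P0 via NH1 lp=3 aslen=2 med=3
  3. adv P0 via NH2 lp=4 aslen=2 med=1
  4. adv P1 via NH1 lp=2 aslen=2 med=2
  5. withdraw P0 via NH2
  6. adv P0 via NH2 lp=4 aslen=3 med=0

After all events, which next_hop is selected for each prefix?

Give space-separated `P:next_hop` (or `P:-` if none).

Op 1: best P0=- P1=NH0
Op 2: best P0=NH1 P1=NH0
Op 3: best P0=NH2 P1=NH0
Op 4: best P0=NH2 P1=NH0
Op 5: best P0=NH1 P1=NH0
Op 6: best P0=NH2 P1=NH0

Answer: P0:NH2 P1:NH0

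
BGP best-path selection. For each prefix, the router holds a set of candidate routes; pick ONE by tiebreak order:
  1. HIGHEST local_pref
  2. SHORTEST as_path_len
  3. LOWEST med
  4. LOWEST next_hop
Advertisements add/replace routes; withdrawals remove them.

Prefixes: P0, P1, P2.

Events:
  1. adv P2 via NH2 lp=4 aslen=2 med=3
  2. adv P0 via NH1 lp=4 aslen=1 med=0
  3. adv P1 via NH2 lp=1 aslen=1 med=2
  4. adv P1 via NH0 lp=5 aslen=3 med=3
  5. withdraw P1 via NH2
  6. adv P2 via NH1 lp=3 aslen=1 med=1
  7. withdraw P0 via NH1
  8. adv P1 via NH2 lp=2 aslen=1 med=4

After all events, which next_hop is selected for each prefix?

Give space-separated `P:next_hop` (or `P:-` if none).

Op 1: best P0=- P1=- P2=NH2
Op 2: best P0=NH1 P1=- P2=NH2
Op 3: best P0=NH1 P1=NH2 P2=NH2
Op 4: best P0=NH1 P1=NH0 P2=NH2
Op 5: best P0=NH1 P1=NH0 P2=NH2
Op 6: best P0=NH1 P1=NH0 P2=NH2
Op 7: best P0=- P1=NH0 P2=NH2
Op 8: best P0=- P1=NH0 P2=NH2

Answer: P0:- P1:NH0 P2:NH2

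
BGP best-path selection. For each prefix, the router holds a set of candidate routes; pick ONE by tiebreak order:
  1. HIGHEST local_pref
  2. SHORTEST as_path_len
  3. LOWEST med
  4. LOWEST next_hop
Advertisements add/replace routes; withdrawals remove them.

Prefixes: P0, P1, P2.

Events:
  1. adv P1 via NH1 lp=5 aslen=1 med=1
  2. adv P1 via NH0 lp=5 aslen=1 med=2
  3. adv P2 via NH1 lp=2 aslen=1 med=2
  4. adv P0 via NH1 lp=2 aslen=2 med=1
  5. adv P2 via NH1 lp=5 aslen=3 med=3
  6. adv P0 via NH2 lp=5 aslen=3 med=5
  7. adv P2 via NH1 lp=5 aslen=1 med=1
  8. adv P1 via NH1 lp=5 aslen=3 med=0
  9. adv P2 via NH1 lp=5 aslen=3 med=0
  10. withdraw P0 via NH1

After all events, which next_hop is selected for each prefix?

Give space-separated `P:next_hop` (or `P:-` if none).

Answer: P0:NH2 P1:NH0 P2:NH1

Derivation:
Op 1: best P0=- P1=NH1 P2=-
Op 2: best P0=- P1=NH1 P2=-
Op 3: best P0=- P1=NH1 P2=NH1
Op 4: best P0=NH1 P1=NH1 P2=NH1
Op 5: best P0=NH1 P1=NH1 P2=NH1
Op 6: best P0=NH2 P1=NH1 P2=NH1
Op 7: best P0=NH2 P1=NH1 P2=NH1
Op 8: best P0=NH2 P1=NH0 P2=NH1
Op 9: best P0=NH2 P1=NH0 P2=NH1
Op 10: best P0=NH2 P1=NH0 P2=NH1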